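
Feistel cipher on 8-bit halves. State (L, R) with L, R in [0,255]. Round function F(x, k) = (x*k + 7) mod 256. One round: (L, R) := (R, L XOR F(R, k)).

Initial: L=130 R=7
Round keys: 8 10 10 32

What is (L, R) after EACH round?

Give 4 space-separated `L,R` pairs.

Answer: 7,189 189,110 110,238 238,169

Derivation:
Round 1 (k=8): L=7 R=189
Round 2 (k=10): L=189 R=110
Round 3 (k=10): L=110 R=238
Round 4 (k=32): L=238 R=169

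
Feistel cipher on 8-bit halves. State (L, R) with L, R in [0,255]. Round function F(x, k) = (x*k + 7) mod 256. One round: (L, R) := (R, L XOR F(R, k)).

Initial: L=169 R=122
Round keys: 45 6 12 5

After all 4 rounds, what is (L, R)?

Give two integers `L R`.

Round 1 (k=45): L=122 R=208
Round 2 (k=6): L=208 R=157
Round 3 (k=12): L=157 R=179
Round 4 (k=5): L=179 R=27

Answer: 179 27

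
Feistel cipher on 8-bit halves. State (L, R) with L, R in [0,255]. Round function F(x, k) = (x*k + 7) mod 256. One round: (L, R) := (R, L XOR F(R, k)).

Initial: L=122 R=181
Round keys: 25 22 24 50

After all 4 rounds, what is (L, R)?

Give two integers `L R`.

Round 1 (k=25): L=181 R=206
Round 2 (k=22): L=206 R=14
Round 3 (k=24): L=14 R=153
Round 4 (k=50): L=153 R=231

Answer: 153 231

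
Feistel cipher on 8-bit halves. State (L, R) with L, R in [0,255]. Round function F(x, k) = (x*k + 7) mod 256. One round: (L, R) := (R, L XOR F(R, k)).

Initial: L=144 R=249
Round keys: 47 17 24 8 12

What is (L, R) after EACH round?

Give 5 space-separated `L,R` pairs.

Answer: 249,46 46,236 236,9 9,163 163,162

Derivation:
Round 1 (k=47): L=249 R=46
Round 2 (k=17): L=46 R=236
Round 3 (k=24): L=236 R=9
Round 4 (k=8): L=9 R=163
Round 5 (k=12): L=163 R=162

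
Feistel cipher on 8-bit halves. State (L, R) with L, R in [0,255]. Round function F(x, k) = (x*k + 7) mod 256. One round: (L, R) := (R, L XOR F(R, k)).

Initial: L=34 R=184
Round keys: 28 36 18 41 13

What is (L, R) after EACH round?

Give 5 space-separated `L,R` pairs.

Round 1 (k=28): L=184 R=5
Round 2 (k=36): L=5 R=3
Round 3 (k=18): L=3 R=56
Round 4 (k=41): L=56 R=252
Round 5 (k=13): L=252 R=235

Answer: 184,5 5,3 3,56 56,252 252,235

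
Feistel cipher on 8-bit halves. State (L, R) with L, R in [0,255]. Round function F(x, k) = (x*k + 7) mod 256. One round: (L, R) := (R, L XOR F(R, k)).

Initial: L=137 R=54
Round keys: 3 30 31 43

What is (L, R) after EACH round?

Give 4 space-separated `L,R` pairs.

Answer: 54,32 32,241 241,22 22,72

Derivation:
Round 1 (k=3): L=54 R=32
Round 2 (k=30): L=32 R=241
Round 3 (k=31): L=241 R=22
Round 4 (k=43): L=22 R=72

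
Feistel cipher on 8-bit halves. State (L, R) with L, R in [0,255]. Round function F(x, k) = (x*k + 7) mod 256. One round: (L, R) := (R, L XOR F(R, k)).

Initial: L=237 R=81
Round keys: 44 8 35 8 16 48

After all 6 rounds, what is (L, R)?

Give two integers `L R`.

Round 1 (k=44): L=81 R=30
Round 2 (k=8): L=30 R=166
Round 3 (k=35): L=166 R=167
Round 4 (k=8): L=167 R=153
Round 5 (k=16): L=153 R=48
Round 6 (k=48): L=48 R=158

Answer: 48 158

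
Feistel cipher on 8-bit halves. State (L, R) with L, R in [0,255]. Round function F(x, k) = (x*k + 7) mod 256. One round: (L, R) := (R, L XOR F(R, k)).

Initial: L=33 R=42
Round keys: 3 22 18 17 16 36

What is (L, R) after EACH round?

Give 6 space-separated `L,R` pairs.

Round 1 (k=3): L=42 R=164
Round 2 (k=22): L=164 R=53
Round 3 (k=18): L=53 R=101
Round 4 (k=17): L=101 R=137
Round 5 (k=16): L=137 R=242
Round 6 (k=36): L=242 R=134

Answer: 42,164 164,53 53,101 101,137 137,242 242,134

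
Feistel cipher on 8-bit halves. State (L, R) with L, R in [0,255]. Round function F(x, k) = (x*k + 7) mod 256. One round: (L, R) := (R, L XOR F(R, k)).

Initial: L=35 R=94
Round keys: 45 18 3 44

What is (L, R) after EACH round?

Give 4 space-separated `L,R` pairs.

Answer: 94,174 174,29 29,240 240,90

Derivation:
Round 1 (k=45): L=94 R=174
Round 2 (k=18): L=174 R=29
Round 3 (k=3): L=29 R=240
Round 4 (k=44): L=240 R=90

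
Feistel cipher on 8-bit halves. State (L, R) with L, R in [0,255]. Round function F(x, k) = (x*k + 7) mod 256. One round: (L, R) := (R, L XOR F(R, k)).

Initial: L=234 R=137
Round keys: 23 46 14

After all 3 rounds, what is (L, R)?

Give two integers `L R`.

Round 1 (k=23): L=137 R=188
Round 2 (k=46): L=188 R=70
Round 3 (k=14): L=70 R=103

Answer: 70 103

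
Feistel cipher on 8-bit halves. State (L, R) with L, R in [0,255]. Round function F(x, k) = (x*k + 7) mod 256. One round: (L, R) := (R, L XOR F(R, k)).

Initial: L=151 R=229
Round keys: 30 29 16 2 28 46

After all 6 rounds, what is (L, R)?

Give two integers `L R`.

Answer: 126 6

Derivation:
Round 1 (k=30): L=229 R=74
Round 2 (k=29): L=74 R=140
Round 3 (k=16): L=140 R=141
Round 4 (k=2): L=141 R=173
Round 5 (k=28): L=173 R=126
Round 6 (k=46): L=126 R=6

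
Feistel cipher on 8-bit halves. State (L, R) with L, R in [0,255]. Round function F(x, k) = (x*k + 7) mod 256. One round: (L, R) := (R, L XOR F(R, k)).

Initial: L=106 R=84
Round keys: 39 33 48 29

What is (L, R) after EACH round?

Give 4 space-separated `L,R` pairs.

Round 1 (k=39): L=84 R=185
Round 2 (k=33): L=185 R=180
Round 3 (k=48): L=180 R=126
Round 4 (k=29): L=126 R=249

Answer: 84,185 185,180 180,126 126,249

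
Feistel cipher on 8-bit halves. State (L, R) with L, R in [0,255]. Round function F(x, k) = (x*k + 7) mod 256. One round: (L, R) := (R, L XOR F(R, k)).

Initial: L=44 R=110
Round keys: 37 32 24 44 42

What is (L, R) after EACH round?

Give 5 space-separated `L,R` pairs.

Answer: 110,193 193,73 73,30 30,102 102,221

Derivation:
Round 1 (k=37): L=110 R=193
Round 2 (k=32): L=193 R=73
Round 3 (k=24): L=73 R=30
Round 4 (k=44): L=30 R=102
Round 5 (k=42): L=102 R=221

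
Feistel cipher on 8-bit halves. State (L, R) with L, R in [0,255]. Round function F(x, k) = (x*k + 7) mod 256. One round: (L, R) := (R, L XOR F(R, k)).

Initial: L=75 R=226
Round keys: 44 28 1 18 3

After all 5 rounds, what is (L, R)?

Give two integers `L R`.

Answer: 194 5

Derivation:
Round 1 (k=44): L=226 R=148
Round 2 (k=28): L=148 R=213
Round 3 (k=1): L=213 R=72
Round 4 (k=18): L=72 R=194
Round 5 (k=3): L=194 R=5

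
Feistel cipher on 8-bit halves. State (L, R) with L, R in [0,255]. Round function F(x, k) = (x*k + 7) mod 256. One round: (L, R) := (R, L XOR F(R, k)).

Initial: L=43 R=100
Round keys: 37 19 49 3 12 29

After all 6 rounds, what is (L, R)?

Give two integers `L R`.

Round 1 (k=37): L=100 R=80
Round 2 (k=19): L=80 R=147
Round 3 (k=49): L=147 R=122
Round 4 (k=3): L=122 R=230
Round 5 (k=12): L=230 R=181
Round 6 (k=29): L=181 R=110

Answer: 181 110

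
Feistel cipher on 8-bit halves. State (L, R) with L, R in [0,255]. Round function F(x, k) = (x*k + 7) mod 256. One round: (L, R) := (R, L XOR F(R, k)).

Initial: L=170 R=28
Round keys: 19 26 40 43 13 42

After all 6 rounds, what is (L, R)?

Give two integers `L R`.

Round 1 (k=19): L=28 R=177
Round 2 (k=26): L=177 R=29
Round 3 (k=40): L=29 R=62
Round 4 (k=43): L=62 R=108
Round 5 (k=13): L=108 R=189
Round 6 (k=42): L=189 R=101

Answer: 189 101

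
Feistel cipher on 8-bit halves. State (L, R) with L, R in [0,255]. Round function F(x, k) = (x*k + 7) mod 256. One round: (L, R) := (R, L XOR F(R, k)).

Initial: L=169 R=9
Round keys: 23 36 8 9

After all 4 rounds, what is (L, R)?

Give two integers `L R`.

Round 1 (k=23): L=9 R=127
Round 2 (k=36): L=127 R=234
Round 3 (k=8): L=234 R=40
Round 4 (k=9): L=40 R=133

Answer: 40 133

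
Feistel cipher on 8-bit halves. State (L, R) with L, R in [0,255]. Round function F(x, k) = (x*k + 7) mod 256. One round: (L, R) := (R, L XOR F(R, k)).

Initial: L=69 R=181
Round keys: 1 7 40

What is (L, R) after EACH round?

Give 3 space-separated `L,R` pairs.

Answer: 181,249 249,99 99,134

Derivation:
Round 1 (k=1): L=181 R=249
Round 2 (k=7): L=249 R=99
Round 3 (k=40): L=99 R=134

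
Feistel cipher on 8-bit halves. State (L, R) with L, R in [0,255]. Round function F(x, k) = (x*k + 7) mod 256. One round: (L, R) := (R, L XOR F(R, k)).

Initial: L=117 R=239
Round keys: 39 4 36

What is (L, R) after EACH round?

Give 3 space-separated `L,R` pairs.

Answer: 239,5 5,244 244,82

Derivation:
Round 1 (k=39): L=239 R=5
Round 2 (k=4): L=5 R=244
Round 3 (k=36): L=244 R=82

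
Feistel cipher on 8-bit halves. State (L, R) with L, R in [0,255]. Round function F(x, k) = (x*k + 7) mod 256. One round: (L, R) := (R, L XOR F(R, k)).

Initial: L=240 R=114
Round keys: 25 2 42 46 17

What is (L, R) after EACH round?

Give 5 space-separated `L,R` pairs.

Answer: 114,217 217,203 203,140 140,228 228,167

Derivation:
Round 1 (k=25): L=114 R=217
Round 2 (k=2): L=217 R=203
Round 3 (k=42): L=203 R=140
Round 4 (k=46): L=140 R=228
Round 5 (k=17): L=228 R=167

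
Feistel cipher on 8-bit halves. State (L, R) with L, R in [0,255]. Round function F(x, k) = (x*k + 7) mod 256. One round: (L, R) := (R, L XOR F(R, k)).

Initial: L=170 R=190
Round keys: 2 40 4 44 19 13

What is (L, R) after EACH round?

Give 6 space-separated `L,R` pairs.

Answer: 190,41 41,209 209,98 98,14 14,115 115,208

Derivation:
Round 1 (k=2): L=190 R=41
Round 2 (k=40): L=41 R=209
Round 3 (k=4): L=209 R=98
Round 4 (k=44): L=98 R=14
Round 5 (k=19): L=14 R=115
Round 6 (k=13): L=115 R=208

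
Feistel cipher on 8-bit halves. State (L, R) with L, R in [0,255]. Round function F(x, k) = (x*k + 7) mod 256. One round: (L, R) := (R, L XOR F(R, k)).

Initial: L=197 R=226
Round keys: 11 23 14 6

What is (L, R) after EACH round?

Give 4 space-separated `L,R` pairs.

Answer: 226,120 120,45 45,5 5,8

Derivation:
Round 1 (k=11): L=226 R=120
Round 2 (k=23): L=120 R=45
Round 3 (k=14): L=45 R=5
Round 4 (k=6): L=5 R=8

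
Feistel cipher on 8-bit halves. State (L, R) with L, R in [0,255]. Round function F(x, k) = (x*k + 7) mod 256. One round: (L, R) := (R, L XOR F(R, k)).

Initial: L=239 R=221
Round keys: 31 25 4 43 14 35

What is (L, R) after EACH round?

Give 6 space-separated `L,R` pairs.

Round 1 (k=31): L=221 R=37
Round 2 (k=25): L=37 R=121
Round 3 (k=4): L=121 R=206
Round 4 (k=43): L=206 R=216
Round 5 (k=14): L=216 R=25
Round 6 (k=35): L=25 R=170

Answer: 221,37 37,121 121,206 206,216 216,25 25,170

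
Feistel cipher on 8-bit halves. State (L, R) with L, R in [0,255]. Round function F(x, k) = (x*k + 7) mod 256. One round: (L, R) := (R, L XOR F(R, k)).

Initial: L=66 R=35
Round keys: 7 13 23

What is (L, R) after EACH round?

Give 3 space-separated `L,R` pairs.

Round 1 (k=7): L=35 R=190
Round 2 (k=13): L=190 R=142
Round 3 (k=23): L=142 R=119

Answer: 35,190 190,142 142,119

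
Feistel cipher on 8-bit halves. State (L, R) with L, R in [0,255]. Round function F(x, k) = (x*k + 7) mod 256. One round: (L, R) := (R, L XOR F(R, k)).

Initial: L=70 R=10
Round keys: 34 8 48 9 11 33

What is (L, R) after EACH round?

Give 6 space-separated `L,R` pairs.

Round 1 (k=34): L=10 R=29
Round 2 (k=8): L=29 R=229
Round 3 (k=48): L=229 R=234
Round 4 (k=9): L=234 R=164
Round 5 (k=11): L=164 R=249
Round 6 (k=33): L=249 R=132

Answer: 10,29 29,229 229,234 234,164 164,249 249,132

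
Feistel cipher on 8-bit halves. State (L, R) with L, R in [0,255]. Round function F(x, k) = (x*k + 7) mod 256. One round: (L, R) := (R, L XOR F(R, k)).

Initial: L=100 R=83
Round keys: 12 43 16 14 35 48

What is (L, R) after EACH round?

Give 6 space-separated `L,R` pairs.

Round 1 (k=12): L=83 R=143
Round 2 (k=43): L=143 R=95
Round 3 (k=16): L=95 R=120
Round 4 (k=14): L=120 R=200
Round 5 (k=35): L=200 R=39
Round 6 (k=48): L=39 R=159

Answer: 83,143 143,95 95,120 120,200 200,39 39,159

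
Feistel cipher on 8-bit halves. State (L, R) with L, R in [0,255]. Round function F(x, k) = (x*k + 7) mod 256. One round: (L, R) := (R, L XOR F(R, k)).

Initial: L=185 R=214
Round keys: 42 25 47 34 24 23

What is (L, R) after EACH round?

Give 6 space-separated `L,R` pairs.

Round 1 (k=42): L=214 R=154
Round 2 (k=25): L=154 R=199
Round 3 (k=47): L=199 R=10
Round 4 (k=34): L=10 R=156
Round 5 (k=24): L=156 R=173
Round 6 (k=23): L=173 R=14

Answer: 214,154 154,199 199,10 10,156 156,173 173,14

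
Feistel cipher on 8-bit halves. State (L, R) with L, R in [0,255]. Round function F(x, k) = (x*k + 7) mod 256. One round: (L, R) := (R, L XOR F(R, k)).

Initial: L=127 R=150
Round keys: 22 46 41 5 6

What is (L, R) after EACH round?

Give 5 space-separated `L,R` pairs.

Round 1 (k=22): L=150 R=148
Round 2 (k=46): L=148 R=9
Round 3 (k=41): L=9 R=236
Round 4 (k=5): L=236 R=170
Round 5 (k=6): L=170 R=239

Answer: 150,148 148,9 9,236 236,170 170,239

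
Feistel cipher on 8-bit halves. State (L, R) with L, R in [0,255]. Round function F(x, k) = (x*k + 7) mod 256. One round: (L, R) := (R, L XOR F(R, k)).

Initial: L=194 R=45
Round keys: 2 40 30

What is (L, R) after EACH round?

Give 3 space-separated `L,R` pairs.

Answer: 45,163 163,82 82,0

Derivation:
Round 1 (k=2): L=45 R=163
Round 2 (k=40): L=163 R=82
Round 3 (k=30): L=82 R=0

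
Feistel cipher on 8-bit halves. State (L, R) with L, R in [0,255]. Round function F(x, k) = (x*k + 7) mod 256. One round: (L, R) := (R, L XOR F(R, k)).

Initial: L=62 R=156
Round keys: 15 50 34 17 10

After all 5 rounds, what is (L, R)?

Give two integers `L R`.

Round 1 (k=15): L=156 R=21
Round 2 (k=50): L=21 R=189
Round 3 (k=34): L=189 R=52
Round 4 (k=17): L=52 R=198
Round 5 (k=10): L=198 R=247

Answer: 198 247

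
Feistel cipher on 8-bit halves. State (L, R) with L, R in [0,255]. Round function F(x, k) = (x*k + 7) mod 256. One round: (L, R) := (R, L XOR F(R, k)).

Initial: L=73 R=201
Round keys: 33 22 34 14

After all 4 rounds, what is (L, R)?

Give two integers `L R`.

Answer: 118 95

Derivation:
Round 1 (k=33): L=201 R=185
Round 2 (k=22): L=185 R=36
Round 3 (k=34): L=36 R=118
Round 4 (k=14): L=118 R=95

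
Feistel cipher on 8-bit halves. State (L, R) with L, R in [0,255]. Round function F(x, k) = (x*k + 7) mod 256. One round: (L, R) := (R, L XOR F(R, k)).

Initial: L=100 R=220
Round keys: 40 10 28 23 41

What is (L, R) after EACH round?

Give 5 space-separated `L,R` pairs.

Answer: 220,3 3,249 249,64 64,62 62,181

Derivation:
Round 1 (k=40): L=220 R=3
Round 2 (k=10): L=3 R=249
Round 3 (k=28): L=249 R=64
Round 4 (k=23): L=64 R=62
Round 5 (k=41): L=62 R=181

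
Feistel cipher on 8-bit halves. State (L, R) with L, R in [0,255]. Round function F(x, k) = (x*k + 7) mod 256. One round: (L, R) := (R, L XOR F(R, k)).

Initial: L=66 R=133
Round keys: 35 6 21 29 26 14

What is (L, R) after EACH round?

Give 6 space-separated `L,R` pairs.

Round 1 (k=35): L=133 R=116
Round 2 (k=6): L=116 R=58
Round 3 (k=21): L=58 R=189
Round 4 (k=29): L=189 R=74
Round 5 (k=26): L=74 R=54
Round 6 (k=14): L=54 R=177

Answer: 133,116 116,58 58,189 189,74 74,54 54,177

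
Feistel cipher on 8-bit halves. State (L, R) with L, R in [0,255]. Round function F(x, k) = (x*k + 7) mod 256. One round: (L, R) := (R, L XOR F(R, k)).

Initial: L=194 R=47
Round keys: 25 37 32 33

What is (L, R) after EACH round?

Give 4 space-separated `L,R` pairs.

Round 1 (k=25): L=47 R=92
Round 2 (k=37): L=92 R=124
Round 3 (k=32): L=124 R=219
Round 4 (k=33): L=219 R=62

Answer: 47,92 92,124 124,219 219,62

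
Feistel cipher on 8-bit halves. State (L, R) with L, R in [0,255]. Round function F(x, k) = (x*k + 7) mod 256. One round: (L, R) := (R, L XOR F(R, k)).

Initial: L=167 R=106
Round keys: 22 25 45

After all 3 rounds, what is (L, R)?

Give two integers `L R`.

Answer: 129 48

Derivation:
Round 1 (k=22): L=106 R=132
Round 2 (k=25): L=132 R=129
Round 3 (k=45): L=129 R=48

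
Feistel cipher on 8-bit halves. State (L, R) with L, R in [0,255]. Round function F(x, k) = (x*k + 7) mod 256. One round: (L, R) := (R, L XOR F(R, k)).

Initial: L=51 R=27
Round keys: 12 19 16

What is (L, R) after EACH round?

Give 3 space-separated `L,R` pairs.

Round 1 (k=12): L=27 R=120
Round 2 (k=19): L=120 R=244
Round 3 (k=16): L=244 R=63

Answer: 27,120 120,244 244,63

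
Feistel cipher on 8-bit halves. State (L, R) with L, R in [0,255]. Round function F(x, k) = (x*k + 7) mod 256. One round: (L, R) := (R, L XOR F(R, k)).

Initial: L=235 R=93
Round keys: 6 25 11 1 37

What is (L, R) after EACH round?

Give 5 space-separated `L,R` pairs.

Answer: 93,222 222,232 232,33 33,192 192,230

Derivation:
Round 1 (k=6): L=93 R=222
Round 2 (k=25): L=222 R=232
Round 3 (k=11): L=232 R=33
Round 4 (k=1): L=33 R=192
Round 5 (k=37): L=192 R=230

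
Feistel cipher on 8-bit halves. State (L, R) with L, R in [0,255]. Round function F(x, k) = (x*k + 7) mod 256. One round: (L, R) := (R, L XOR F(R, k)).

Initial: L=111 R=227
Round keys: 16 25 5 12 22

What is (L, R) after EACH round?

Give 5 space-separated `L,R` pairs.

Round 1 (k=16): L=227 R=88
Round 2 (k=25): L=88 R=124
Round 3 (k=5): L=124 R=43
Round 4 (k=12): L=43 R=119
Round 5 (k=22): L=119 R=106

Answer: 227,88 88,124 124,43 43,119 119,106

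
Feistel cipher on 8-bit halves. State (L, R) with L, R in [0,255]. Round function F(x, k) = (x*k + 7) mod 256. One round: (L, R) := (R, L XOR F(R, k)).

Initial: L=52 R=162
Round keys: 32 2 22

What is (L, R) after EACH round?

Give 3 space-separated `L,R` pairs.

Answer: 162,115 115,79 79,162

Derivation:
Round 1 (k=32): L=162 R=115
Round 2 (k=2): L=115 R=79
Round 3 (k=22): L=79 R=162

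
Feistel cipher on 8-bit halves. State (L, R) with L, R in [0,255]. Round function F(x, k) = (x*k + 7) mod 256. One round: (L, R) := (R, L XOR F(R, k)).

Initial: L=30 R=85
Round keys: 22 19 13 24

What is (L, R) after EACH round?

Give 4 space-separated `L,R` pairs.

Answer: 85,75 75,205 205,59 59,66

Derivation:
Round 1 (k=22): L=85 R=75
Round 2 (k=19): L=75 R=205
Round 3 (k=13): L=205 R=59
Round 4 (k=24): L=59 R=66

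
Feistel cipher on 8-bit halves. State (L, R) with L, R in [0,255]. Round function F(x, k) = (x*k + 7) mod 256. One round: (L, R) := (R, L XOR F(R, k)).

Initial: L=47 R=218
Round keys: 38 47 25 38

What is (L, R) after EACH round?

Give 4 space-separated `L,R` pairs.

Round 1 (k=38): L=218 R=76
Round 2 (k=47): L=76 R=33
Round 3 (k=25): L=33 R=12
Round 4 (k=38): L=12 R=238

Answer: 218,76 76,33 33,12 12,238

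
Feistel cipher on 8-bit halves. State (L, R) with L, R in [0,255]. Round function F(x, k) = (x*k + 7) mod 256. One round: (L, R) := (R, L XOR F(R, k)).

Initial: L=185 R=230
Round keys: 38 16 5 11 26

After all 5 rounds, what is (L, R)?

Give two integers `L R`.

Answer: 208 121

Derivation:
Round 1 (k=38): L=230 R=146
Round 2 (k=16): L=146 R=193
Round 3 (k=5): L=193 R=94
Round 4 (k=11): L=94 R=208
Round 5 (k=26): L=208 R=121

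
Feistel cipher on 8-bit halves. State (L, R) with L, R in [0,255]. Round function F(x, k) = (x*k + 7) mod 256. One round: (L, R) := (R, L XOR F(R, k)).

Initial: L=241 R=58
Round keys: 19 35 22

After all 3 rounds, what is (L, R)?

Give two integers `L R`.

Round 1 (k=19): L=58 R=164
Round 2 (k=35): L=164 R=73
Round 3 (k=22): L=73 R=233

Answer: 73 233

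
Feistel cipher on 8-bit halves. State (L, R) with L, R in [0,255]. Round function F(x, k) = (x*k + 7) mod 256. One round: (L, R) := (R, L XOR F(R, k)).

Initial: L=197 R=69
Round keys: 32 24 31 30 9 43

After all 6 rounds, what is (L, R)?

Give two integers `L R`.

Round 1 (k=32): L=69 R=98
Round 2 (k=24): L=98 R=114
Round 3 (k=31): L=114 R=183
Round 4 (k=30): L=183 R=11
Round 5 (k=9): L=11 R=221
Round 6 (k=43): L=221 R=45

Answer: 221 45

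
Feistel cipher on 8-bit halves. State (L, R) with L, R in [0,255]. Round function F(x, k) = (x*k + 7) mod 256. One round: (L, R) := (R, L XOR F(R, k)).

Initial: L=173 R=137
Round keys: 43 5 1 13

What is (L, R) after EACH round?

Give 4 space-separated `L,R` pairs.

Answer: 137,167 167,195 195,109 109,83

Derivation:
Round 1 (k=43): L=137 R=167
Round 2 (k=5): L=167 R=195
Round 3 (k=1): L=195 R=109
Round 4 (k=13): L=109 R=83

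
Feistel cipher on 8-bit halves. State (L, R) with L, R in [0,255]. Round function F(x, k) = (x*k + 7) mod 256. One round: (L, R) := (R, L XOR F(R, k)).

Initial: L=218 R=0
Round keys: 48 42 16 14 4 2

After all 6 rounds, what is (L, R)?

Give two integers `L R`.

Round 1 (k=48): L=0 R=221
Round 2 (k=42): L=221 R=73
Round 3 (k=16): L=73 R=74
Round 4 (k=14): L=74 R=90
Round 5 (k=4): L=90 R=37
Round 6 (k=2): L=37 R=11

Answer: 37 11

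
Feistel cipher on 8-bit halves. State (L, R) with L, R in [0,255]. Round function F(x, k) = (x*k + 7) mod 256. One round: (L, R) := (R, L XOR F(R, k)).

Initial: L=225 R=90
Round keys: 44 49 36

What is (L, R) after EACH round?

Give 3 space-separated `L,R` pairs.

Answer: 90,158 158,31 31,253

Derivation:
Round 1 (k=44): L=90 R=158
Round 2 (k=49): L=158 R=31
Round 3 (k=36): L=31 R=253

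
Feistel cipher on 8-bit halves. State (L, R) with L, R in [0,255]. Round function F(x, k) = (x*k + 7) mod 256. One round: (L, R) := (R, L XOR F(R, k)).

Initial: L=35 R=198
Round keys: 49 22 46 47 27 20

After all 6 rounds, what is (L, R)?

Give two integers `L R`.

Answer: 153 98

Derivation:
Round 1 (k=49): L=198 R=206
Round 2 (k=22): L=206 R=125
Round 3 (k=46): L=125 R=179
Round 4 (k=47): L=179 R=153
Round 5 (k=27): L=153 R=153
Round 6 (k=20): L=153 R=98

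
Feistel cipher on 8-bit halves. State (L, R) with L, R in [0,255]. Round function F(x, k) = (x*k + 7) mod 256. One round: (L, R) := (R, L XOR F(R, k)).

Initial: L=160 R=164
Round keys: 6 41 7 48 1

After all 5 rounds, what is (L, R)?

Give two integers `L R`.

Round 1 (k=6): L=164 R=127
Round 2 (k=41): L=127 R=250
Round 3 (k=7): L=250 R=162
Round 4 (k=48): L=162 R=157
Round 5 (k=1): L=157 R=6

Answer: 157 6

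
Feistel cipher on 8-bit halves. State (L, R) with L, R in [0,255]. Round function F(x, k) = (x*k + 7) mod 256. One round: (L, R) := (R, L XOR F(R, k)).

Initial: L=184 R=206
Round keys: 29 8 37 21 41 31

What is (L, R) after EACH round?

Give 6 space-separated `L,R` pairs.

Answer: 206,229 229,225 225,105 105,69 69,125 125,111

Derivation:
Round 1 (k=29): L=206 R=229
Round 2 (k=8): L=229 R=225
Round 3 (k=37): L=225 R=105
Round 4 (k=21): L=105 R=69
Round 5 (k=41): L=69 R=125
Round 6 (k=31): L=125 R=111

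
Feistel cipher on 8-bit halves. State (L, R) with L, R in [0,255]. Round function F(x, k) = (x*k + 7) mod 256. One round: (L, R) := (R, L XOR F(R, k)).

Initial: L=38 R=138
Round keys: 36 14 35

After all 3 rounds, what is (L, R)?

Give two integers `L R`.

Answer: 143 221

Derivation:
Round 1 (k=36): L=138 R=73
Round 2 (k=14): L=73 R=143
Round 3 (k=35): L=143 R=221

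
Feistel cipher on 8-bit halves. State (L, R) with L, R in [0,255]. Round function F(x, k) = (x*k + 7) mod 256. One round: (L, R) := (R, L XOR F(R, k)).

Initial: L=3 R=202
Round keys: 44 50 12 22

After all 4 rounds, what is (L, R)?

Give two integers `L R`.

Answer: 63 4

Derivation:
Round 1 (k=44): L=202 R=188
Round 2 (k=50): L=188 R=117
Round 3 (k=12): L=117 R=63
Round 4 (k=22): L=63 R=4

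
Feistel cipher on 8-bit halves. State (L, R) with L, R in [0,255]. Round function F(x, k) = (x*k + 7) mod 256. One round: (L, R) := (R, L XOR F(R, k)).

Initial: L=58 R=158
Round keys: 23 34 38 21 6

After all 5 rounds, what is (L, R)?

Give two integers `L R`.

Round 1 (k=23): L=158 R=3
Round 2 (k=34): L=3 R=243
Round 3 (k=38): L=243 R=26
Round 4 (k=21): L=26 R=218
Round 5 (k=6): L=218 R=57

Answer: 218 57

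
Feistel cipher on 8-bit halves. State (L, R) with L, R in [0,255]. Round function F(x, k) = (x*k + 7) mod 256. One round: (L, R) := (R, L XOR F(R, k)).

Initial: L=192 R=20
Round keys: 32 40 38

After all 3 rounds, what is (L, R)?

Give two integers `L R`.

Round 1 (k=32): L=20 R=71
Round 2 (k=40): L=71 R=11
Round 3 (k=38): L=11 R=238

Answer: 11 238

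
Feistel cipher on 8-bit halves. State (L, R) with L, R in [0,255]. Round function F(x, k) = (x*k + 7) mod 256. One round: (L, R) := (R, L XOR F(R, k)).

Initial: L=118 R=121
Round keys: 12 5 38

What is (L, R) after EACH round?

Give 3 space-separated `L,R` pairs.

Round 1 (k=12): L=121 R=197
Round 2 (k=5): L=197 R=153
Round 3 (k=38): L=153 R=120

Answer: 121,197 197,153 153,120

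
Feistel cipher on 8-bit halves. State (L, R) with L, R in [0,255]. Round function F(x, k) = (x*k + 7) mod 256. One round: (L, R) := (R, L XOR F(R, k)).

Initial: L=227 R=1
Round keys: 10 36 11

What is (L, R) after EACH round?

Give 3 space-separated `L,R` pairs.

Round 1 (k=10): L=1 R=242
Round 2 (k=36): L=242 R=14
Round 3 (k=11): L=14 R=83

Answer: 1,242 242,14 14,83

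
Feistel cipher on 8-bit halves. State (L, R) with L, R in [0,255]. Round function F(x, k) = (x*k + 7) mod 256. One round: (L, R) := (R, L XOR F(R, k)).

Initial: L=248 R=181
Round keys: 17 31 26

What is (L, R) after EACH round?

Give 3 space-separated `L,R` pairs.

Answer: 181,244 244,38 38,23

Derivation:
Round 1 (k=17): L=181 R=244
Round 2 (k=31): L=244 R=38
Round 3 (k=26): L=38 R=23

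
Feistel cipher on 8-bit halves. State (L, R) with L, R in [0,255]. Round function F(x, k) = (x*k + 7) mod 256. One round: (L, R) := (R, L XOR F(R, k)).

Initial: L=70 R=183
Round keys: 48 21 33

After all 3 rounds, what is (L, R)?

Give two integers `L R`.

Round 1 (k=48): L=183 R=17
Round 2 (k=21): L=17 R=219
Round 3 (k=33): L=219 R=83

Answer: 219 83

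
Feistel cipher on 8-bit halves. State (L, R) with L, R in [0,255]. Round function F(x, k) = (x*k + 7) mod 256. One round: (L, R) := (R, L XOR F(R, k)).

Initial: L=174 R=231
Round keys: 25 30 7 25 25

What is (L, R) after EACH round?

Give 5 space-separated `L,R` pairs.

Round 1 (k=25): L=231 R=56
Round 2 (k=30): L=56 R=112
Round 3 (k=7): L=112 R=47
Round 4 (k=25): L=47 R=238
Round 5 (k=25): L=238 R=106

Answer: 231,56 56,112 112,47 47,238 238,106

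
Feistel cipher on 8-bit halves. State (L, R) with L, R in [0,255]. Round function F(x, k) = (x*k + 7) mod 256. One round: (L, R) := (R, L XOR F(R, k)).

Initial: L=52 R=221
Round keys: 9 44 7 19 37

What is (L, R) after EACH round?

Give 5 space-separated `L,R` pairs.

Round 1 (k=9): L=221 R=248
Round 2 (k=44): L=248 R=122
Round 3 (k=7): L=122 R=165
Round 4 (k=19): L=165 R=60
Round 5 (k=37): L=60 R=22

Answer: 221,248 248,122 122,165 165,60 60,22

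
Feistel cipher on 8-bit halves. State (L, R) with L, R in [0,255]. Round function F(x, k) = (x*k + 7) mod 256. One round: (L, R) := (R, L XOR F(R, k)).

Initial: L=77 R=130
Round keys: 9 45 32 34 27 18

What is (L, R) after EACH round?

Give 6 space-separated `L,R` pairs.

Answer: 130,212 212,201 201,243 243,132 132,0 0,131

Derivation:
Round 1 (k=9): L=130 R=212
Round 2 (k=45): L=212 R=201
Round 3 (k=32): L=201 R=243
Round 4 (k=34): L=243 R=132
Round 5 (k=27): L=132 R=0
Round 6 (k=18): L=0 R=131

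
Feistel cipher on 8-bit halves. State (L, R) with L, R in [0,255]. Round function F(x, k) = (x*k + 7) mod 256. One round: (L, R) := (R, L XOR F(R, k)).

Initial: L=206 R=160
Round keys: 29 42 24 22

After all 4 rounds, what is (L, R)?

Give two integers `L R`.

Round 1 (k=29): L=160 R=233
Round 2 (k=42): L=233 R=225
Round 3 (k=24): L=225 R=246
Round 4 (k=22): L=246 R=202

Answer: 246 202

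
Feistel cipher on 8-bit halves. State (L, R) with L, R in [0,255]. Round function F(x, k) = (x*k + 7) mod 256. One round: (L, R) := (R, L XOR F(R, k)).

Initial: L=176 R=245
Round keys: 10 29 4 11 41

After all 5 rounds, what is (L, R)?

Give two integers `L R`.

Answer: 132 105

Derivation:
Round 1 (k=10): L=245 R=41
Round 2 (k=29): L=41 R=89
Round 3 (k=4): L=89 R=66
Round 4 (k=11): L=66 R=132
Round 5 (k=41): L=132 R=105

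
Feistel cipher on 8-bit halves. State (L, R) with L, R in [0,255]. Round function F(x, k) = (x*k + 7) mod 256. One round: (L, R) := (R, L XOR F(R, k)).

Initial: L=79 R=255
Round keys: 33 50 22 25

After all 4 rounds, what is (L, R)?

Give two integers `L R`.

Round 1 (k=33): L=255 R=169
Round 2 (k=50): L=169 R=246
Round 3 (k=22): L=246 R=130
Round 4 (k=25): L=130 R=79

Answer: 130 79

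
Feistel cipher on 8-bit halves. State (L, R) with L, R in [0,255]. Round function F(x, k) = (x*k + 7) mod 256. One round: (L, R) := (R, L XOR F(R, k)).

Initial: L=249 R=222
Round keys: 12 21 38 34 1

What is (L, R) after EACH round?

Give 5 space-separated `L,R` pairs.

Answer: 222,150 150,139 139,63 63,238 238,202

Derivation:
Round 1 (k=12): L=222 R=150
Round 2 (k=21): L=150 R=139
Round 3 (k=38): L=139 R=63
Round 4 (k=34): L=63 R=238
Round 5 (k=1): L=238 R=202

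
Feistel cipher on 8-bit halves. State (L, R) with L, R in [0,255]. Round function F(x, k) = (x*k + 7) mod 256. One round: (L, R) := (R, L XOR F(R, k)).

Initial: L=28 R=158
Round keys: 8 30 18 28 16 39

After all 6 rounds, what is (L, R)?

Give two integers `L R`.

Answer: 249 54

Derivation:
Round 1 (k=8): L=158 R=235
Round 2 (k=30): L=235 R=15
Round 3 (k=18): L=15 R=254
Round 4 (k=28): L=254 R=192
Round 5 (k=16): L=192 R=249
Round 6 (k=39): L=249 R=54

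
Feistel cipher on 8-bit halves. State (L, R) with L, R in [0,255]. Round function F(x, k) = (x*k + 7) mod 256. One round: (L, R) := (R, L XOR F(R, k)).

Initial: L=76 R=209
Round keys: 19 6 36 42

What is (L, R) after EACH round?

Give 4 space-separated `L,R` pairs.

Round 1 (k=19): L=209 R=198
Round 2 (k=6): L=198 R=122
Round 3 (k=36): L=122 R=233
Round 4 (k=42): L=233 R=59

Answer: 209,198 198,122 122,233 233,59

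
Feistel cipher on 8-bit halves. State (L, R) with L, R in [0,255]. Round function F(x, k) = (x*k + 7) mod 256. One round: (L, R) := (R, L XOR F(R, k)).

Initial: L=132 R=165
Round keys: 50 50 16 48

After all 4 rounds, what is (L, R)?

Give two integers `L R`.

Answer: 130 67

Derivation:
Round 1 (k=50): L=165 R=197
Round 2 (k=50): L=197 R=36
Round 3 (k=16): L=36 R=130
Round 4 (k=48): L=130 R=67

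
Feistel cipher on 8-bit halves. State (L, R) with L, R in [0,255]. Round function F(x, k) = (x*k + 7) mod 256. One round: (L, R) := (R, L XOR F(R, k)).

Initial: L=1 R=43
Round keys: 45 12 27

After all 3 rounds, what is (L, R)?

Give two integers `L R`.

Round 1 (k=45): L=43 R=151
Round 2 (k=12): L=151 R=48
Round 3 (k=27): L=48 R=128

Answer: 48 128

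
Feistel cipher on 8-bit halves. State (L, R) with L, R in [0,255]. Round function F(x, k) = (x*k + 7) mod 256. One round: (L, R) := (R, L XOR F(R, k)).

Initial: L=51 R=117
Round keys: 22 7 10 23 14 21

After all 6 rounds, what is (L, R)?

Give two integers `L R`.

Answer: 138 43

Derivation:
Round 1 (k=22): L=117 R=38
Round 2 (k=7): L=38 R=100
Round 3 (k=10): L=100 R=201
Round 4 (k=23): L=201 R=114
Round 5 (k=14): L=114 R=138
Round 6 (k=21): L=138 R=43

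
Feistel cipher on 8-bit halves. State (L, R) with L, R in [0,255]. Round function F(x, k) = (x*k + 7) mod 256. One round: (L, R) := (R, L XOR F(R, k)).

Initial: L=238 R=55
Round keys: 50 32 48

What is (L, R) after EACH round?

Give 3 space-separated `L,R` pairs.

Round 1 (k=50): L=55 R=43
Round 2 (k=32): L=43 R=80
Round 3 (k=48): L=80 R=44

Answer: 55,43 43,80 80,44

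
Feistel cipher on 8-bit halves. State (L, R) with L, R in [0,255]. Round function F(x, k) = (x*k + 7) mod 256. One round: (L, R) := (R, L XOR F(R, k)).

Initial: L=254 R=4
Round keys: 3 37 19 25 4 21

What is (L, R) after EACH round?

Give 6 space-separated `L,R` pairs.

Round 1 (k=3): L=4 R=237
Round 2 (k=37): L=237 R=76
Round 3 (k=19): L=76 R=70
Round 4 (k=25): L=70 R=145
Round 5 (k=4): L=145 R=13
Round 6 (k=21): L=13 R=137

Answer: 4,237 237,76 76,70 70,145 145,13 13,137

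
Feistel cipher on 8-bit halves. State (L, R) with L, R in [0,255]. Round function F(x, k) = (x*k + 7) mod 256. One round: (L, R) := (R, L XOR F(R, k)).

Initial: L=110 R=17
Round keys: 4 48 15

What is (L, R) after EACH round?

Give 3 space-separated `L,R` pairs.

Round 1 (k=4): L=17 R=37
Round 2 (k=48): L=37 R=230
Round 3 (k=15): L=230 R=164

Answer: 17,37 37,230 230,164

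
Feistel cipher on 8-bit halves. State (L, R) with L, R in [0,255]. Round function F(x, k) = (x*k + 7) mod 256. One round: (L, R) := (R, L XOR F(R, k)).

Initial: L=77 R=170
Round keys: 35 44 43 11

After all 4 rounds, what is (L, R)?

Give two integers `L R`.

Answer: 126 188

Derivation:
Round 1 (k=35): L=170 R=8
Round 2 (k=44): L=8 R=205
Round 3 (k=43): L=205 R=126
Round 4 (k=11): L=126 R=188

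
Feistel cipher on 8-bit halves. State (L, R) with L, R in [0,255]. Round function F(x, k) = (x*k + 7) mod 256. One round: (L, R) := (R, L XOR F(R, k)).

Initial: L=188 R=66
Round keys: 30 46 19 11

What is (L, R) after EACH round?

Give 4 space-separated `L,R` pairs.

Answer: 66,127 127,155 155,247 247,63

Derivation:
Round 1 (k=30): L=66 R=127
Round 2 (k=46): L=127 R=155
Round 3 (k=19): L=155 R=247
Round 4 (k=11): L=247 R=63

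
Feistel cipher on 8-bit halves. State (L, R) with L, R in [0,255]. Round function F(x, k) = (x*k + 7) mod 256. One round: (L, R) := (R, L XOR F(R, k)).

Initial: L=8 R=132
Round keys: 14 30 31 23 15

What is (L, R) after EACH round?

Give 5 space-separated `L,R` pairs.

Answer: 132,55 55,253 253,157 157,223 223,133

Derivation:
Round 1 (k=14): L=132 R=55
Round 2 (k=30): L=55 R=253
Round 3 (k=31): L=253 R=157
Round 4 (k=23): L=157 R=223
Round 5 (k=15): L=223 R=133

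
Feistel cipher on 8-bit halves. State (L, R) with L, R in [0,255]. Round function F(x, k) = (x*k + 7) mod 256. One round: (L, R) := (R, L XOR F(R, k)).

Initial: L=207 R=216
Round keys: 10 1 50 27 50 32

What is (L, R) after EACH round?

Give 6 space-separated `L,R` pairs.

Answer: 216,184 184,103 103,157 157,241 241,132 132,118

Derivation:
Round 1 (k=10): L=216 R=184
Round 2 (k=1): L=184 R=103
Round 3 (k=50): L=103 R=157
Round 4 (k=27): L=157 R=241
Round 5 (k=50): L=241 R=132
Round 6 (k=32): L=132 R=118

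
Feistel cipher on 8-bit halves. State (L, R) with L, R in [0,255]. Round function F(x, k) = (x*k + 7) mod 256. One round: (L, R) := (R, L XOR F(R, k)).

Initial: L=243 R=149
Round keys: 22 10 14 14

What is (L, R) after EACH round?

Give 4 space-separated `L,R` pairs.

Answer: 149,38 38,22 22,29 29,139

Derivation:
Round 1 (k=22): L=149 R=38
Round 2 (k=10): L=38 R=22
Round 3 (k=14): L=22 R=29
Round 4 (k=14): L=29 R=139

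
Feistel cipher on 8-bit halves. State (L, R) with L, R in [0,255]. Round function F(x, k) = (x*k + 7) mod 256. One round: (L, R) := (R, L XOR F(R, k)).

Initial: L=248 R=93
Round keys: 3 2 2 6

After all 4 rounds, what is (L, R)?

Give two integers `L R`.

Round 1 (k=3): L=93 R=230
Round 2 (k=2): L=230 R=142
Round 3 (k=2): L=142 R=197
Round 4 (k=6): L=197 R=43

Answer: 197 43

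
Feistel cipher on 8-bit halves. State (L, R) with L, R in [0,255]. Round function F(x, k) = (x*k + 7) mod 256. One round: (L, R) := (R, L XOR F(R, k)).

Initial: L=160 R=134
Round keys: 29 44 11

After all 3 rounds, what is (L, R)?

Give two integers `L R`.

Round 1 (k=29): L=134 R=149
Round 2 (k=44): L=149 R=37
Round 3 (k=11): L=37 R=11

Answer: 37 11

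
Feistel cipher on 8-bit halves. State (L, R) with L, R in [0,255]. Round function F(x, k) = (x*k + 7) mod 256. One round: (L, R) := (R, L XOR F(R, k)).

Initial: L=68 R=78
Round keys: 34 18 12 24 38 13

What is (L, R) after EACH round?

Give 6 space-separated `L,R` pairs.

Answer: 78,39 39,139 139,172 172,172 172,35 35,98

Derivation:
Round 1 (k=34): L=78 R=39
Round 2 (k=18): L=39 R=139
Round 3 (k=12): L=139 R=172
Round 4 (k=24): L=172 R=172
Round 5 (k=38): L=172 R=35
Round 6 (k=13): L=35 R=98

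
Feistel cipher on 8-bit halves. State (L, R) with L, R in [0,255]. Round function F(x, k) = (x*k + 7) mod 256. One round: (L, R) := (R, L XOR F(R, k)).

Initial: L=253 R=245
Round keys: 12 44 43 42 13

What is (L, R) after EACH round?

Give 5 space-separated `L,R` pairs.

Answer: 245,126 126,90 90,91 91,175 175,177

Derivation:
Round 1 (k=12): L=245 R=126
Round 2 (k=44): L=126 R=90
Round 3 (k=43): L=90 R=91
Round 4 (k=42): L=91 R=175
Round 5 (k=13): L=175 R=177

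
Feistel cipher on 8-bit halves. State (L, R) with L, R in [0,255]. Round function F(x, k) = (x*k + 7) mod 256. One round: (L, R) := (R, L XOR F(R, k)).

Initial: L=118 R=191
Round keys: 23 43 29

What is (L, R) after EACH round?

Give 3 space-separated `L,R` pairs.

Answer: 191,70 70,118 118,35

Derivation:
Round 1 (k=23): L=191 R=70
Round 2 (k=43): L=70 R=118
Round 3 (k=29): L=118 R=35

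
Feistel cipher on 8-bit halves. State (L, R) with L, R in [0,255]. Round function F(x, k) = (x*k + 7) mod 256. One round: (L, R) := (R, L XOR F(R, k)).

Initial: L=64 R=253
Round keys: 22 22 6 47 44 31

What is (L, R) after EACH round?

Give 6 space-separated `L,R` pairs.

Answer: 253,133 133,136 136,178 178,61 61,49 49,203

Derivation:
Round 1 (k=22): L=253 R=133
Round 2 (k=22): L=133 R=136
Round 3 (k=6): L=136 R=178
Round 4 (k=47): L=178 R=61
Round 5 (k=44): L=61 R=49
Round 6 (k=31): L=49 R=203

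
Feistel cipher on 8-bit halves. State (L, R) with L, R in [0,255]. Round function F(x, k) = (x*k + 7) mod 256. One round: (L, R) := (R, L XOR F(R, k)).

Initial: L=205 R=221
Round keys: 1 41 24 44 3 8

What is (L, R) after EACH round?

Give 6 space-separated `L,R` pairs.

Round 1 (k=1): L=221 R=41
Round 2 (k=41): L=41 R=69
Round 3 (k=24): L=69 R=86
Round 4 (k=44): L=86 R=138
Round 5 (k=3): L=138 R=243
Round 6 (k=8): L=243 R=21

Answer: 221,41 41,69 69,86 86,138 138,243 243,21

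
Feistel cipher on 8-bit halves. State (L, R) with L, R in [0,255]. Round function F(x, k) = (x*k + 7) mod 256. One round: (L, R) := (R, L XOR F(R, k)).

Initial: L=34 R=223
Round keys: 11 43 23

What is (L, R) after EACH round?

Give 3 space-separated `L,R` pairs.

Answer: 223,190 190,46 46,151

Derivation:
Round 1 (k=11): L=223 R=190
Round 2 (k=43): L=190 R=46
Round 3 (k=23): L=46 R=151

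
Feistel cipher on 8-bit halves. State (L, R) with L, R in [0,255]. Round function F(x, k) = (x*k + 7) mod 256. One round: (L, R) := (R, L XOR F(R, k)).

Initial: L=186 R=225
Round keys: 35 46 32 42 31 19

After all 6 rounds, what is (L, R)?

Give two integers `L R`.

Answer: 43 243

Derivation:
Round 1 (k=35): L=225 R=112
Round 2 (k=46): L=112 R=198
Round 3 (k=32): L=198 R=183
Round 4 (k=42): L=183 R=203
Round 5 (k=31): L=203 R=43
Round 6 (k=19): L=43 R=243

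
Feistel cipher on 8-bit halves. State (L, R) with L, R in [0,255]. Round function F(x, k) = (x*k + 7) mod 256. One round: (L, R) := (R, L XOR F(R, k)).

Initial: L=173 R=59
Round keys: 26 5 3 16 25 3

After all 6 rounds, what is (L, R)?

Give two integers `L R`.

Round 1 (k=26): L=59 R=168
Round 2 (k=5): L=168 R=116
Round 3 (k=3): L=116 R=203
Round 4 (k=16): L=203 R=195
Round 5 (k=25): L=195 R=217
Round 6 (k=3): L=217 R=81

Answer: 217 81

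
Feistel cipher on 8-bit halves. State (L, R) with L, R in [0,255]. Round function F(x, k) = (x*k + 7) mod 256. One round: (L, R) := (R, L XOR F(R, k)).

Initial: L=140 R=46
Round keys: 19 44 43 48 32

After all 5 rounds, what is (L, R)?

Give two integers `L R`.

Answer: 186 172

Derivation:
Round 1 (k=19): L=46 R=253
Round 2 (k=44): L=253 R=173
Round 3 (k=43): L=173 R=235
Round 4 (k=48): L=235 R=186
Round 5 (k=32): L=186 R=172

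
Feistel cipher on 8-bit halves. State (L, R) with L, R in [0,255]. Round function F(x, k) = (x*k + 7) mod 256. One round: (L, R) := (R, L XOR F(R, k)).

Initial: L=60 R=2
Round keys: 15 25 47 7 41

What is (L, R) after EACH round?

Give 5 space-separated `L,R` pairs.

Round 1 (k=15): L=2 R=25
Round 2 (k=25): L=25 R=122
Round 3 (k=47): L=122 R=116
Round 4 (k=7): L=116 R=73
Round 5 (k=41): L=73 R=204

Answer: 2,25 25,122 122,116 116,73 73,204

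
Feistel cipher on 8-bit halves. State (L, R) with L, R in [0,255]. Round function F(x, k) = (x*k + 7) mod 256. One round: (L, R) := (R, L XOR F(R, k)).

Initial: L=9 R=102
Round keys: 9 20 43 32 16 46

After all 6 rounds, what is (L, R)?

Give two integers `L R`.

Answer: 113 99

Derivation:
Round 1 (k=9): L=102 R=148
Round 2 (k=20): L=148 R=241
Round 3 (k=43): L=241 R=22
Round 4 (k=32): L=22 R=54
Round 5 (k=16): L=54 R=113
Round 6 (k=46): L=113 R=99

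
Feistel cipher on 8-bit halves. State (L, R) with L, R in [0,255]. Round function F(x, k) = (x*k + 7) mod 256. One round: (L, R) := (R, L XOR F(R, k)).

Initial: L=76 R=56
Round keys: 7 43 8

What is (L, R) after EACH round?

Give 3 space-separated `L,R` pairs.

Answer: 56,195 195,240 240,68

Derivation:
Round 1 (k=7): L=56 R=195
Round 2 (k=43): L=195 R=240
Round 3 (k=8): L=240 R=68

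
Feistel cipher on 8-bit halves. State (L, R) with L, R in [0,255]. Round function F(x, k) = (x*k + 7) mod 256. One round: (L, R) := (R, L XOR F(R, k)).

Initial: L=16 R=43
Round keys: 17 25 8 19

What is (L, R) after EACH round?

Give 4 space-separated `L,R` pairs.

Round 1 (k=17): L=43 R=242
Round 2 (k=25): L=242 R=130
Round 3 (k=8): L=130 R=229
Round 4 (k=19): L=229 R=132

Answer: 43,242 242,130 130,229 229,132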